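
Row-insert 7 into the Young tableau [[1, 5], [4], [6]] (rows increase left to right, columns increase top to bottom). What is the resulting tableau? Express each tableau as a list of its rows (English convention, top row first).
7 is larger than every entry of row 1, so it is appended to row 1. The new tableau is [[1, 5, 7], [4], [6]].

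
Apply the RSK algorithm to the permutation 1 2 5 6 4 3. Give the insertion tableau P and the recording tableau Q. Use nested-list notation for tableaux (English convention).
Insert each entry of the permutation into P by Schensted row insertion, recording in Q the position of each new cell.

Insert 1: appended to row 1. P = [[1]].
Insert 2: appended to row 1. P = [[1, 2]].
Insert 5: appended to row 1. P = [[1, 2, 5]].
Insert 6: appended to row 1. P = [[1, 2, 5, 6]].
Insert 4: 4 bumps 5 from row 1; 5 starts row 2. P = [[1, 2, 4, 6], [5]].
Insert 3: 3 bumps 4 from row 1; 4 bumps 5 from row 2; 5 starts row 3. P = [[1, 2, 3, 6], [4], [5]].

So P = [[1, 2, 3, 6], [4], [5]], Q = [[1, 2, 3, 4], [5], [6]].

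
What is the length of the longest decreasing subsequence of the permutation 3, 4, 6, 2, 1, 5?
3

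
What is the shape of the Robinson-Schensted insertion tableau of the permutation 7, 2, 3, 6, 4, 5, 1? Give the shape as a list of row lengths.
RSK row insertion gives P = [[1, 3, 4, 5], [2], [6], [7]], which has shape [4, 1, 1, 1].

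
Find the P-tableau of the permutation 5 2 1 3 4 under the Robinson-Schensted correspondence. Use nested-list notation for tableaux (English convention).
Insert 5: appended to row 1. P = [[5]].
Insert 2: 2 bumps 5 from row 1; 5 starts row 2. P = [[2], [5]].
Insert 1: 1 bumps 2 from row 1; 2 bumps 5 from row 2; 5 starts row 3. P = [[1], [2], [5]].
Insert 3: appended to row 1. P = [[1, 3], [2], [5]].
Insert 4: appended to row 1. P = [[1, 3, 4], [2], [5]].

So P = [[1, 3, 4], [2], [5]].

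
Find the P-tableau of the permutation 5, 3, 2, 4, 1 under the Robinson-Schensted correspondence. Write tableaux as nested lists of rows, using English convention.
Insert 5: appended to row 1. P = [[5]].
Insert 3: 3 bumps 5 from row 1; 5 starts row 2. P = [[3], [5]].
Insert 2: 2 bumps 3 from row 1; 3 bumps 5 from row 2; 5 starts row 3. P = [[2], [3], [5]].
Insert 4: appended to row 1. P = [[2, 4], [3], [5]].
Insert 1: 1 bumps 2 from row 1; 2 bumps 3 from row 2; 3 bumps 5 from row 3; 5 starts row 4. P = [[1, 4], [2], [3], [5]].

So P = [[1, 4], [2], [3], [5]].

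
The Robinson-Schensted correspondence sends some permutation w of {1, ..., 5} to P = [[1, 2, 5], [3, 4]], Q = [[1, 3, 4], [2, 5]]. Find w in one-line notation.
Reverse the RSK construction: for i from n down to 1, find the cell of Q containing i, remove the entry at that cell from P, and reverse-bump it up through P; the value ejected from row 1 is w(i).

Step i=5: Q has 5 at row 2, column 2; remove 4 from row 2 of P and reverse-bump: 4 enters row 1 and ejects 2. So w(5) = 2. P is now [[1, 4, 5], [3]].
Step i=4: Q has 4 at row 1, column 3; remove that cell from P, ejecting 5. So w(4) = 5. P is now [[1, 4], [3]].
Step i=3: Q has 3 at row 1, column 2; remove that cell from P, ejecting 4. So w(3) = 4. P is now [[1], [3]].
Step i=2: Q has 2 at row 2, column 1; remove 3 from row 2 of P and reverse-bump: 3 enters row 1 and ejects 1. So w(2) = 1. P is now [[3]].
Step i=1: Q has 1 at row 1, column 1; remove that cell from P, ejecting 3. So w(1) = 3. P is now [].

So w = 3 1 4 5 2.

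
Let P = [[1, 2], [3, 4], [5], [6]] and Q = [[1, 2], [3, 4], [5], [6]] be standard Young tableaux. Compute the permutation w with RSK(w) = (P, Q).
Reverse the RSK construction: for i from n down to 1, find the cell of Q containing i, remove the entry at that cell from P, and reverse-bump it up through P; the value ejected from row 1 is w(i).

Step i=6: Q has 6 at row 4, column 1; remove 6 from row 4 of P and reverse-bump: 6 enters row 3 and ejects 5; 5 enters row 2 and ejects 4; 4 enters row 1 and ejects 2. So w(6) = 2. P is now [[1, 4], [3, 5], [6]].
Step i=5: Q has 5 at row 3, column 1; remove 6 from row 3 of P and reverse-bump: 6 enters row 2 and ejects 5; 5 enters row 1 and ejects 4. So w(5) = 4. P is now [[1, 5], [3, 6]].
Step i=4: Q has 4 at row 2, column 2; remove 6 from row 2 of P and reverse-bump: 6 enters row 1 and ejects 5. So w(4) = 5. P is now [[1, 6], [3]].
Step i=3: Q has 3 at row 2, column 1; remove 3 from row 2 of P and reverse-bump: 3 enters row 1 and ejects 1. So w(3) = 1. P is now [[3, 6]].
Step i=2: Q has 2 at row 1, column 2; remove that cell from P, ejecting 6. So w(2) = 6. P is now [[3]].
Step i=1: Q has 1 at row 1, column 1; remove that cell from P, ejecting 3. So w(1) = 3. P is now [].

So w = 3 6 1 5 4 2.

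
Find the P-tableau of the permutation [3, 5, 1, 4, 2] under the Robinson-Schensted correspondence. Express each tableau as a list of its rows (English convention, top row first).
Insert 3: appended to row 1. P = [[3]].
Insert 5: appended to row 1. P = [[3, 5]].
Insert 1: 1 bumps 3 from row 1; 3 starts row 2. P = [[1, 5], [3]].
Insert 4: 4 bumps 5 from row 1; 5 appends to row 2. P = [[1, 4], [3, 5]].
Insert 2: 2 bumps 4 from row 1; 4 bumps 5 from row 2; 5 starts row 3. P = [[1, 2], [3, 4], [5]].

So P = [[1, 2], [3, 4], [5]].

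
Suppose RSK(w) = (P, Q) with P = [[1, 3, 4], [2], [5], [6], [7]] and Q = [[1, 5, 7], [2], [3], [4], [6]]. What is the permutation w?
7 6 5 2 3 1 4

Reverse the RSK construction: for i from n down to 1, find the cell of Q containing i, remove the entry at that cell from P, and reverse-bump it up through P; the value ejected from row 1 is w(i).

Step i=7: Q has 7 at row 1, column 3; remove that cell from P, ejecting 4. So w(7) = 4. P is now [[1, 3], [2], [5], [6], [7]].
Step i=6: Q has 6 at row 5, column 1; remove 7 from row 5 of P and reverse-bump: 7 enters row 4 and ejects 6; 6 enters row 3 and ejects 5; 5 enters row 2 and ejects 2; 2 enters row 1 and ejects 1. So w(6) = 1. P is now [[2, 3], [5], [6], [7]].
Step i=5: Q has 5 at row 1, column 2; remove that cell from P, ejecting 3. So w(5) = 3. P is now [[2], [5], [6], [7]].
Step i=4: Q has 4 at row 4, column 1; remove 7 from row 4 of P and reverse-bump: 7 enters row 3 and ejects 6; 6 enters row 2 and ejects 5; 5 enters row 1 and ejects 2. So w(4) = 2. P is now [[5], [6], [7]].
Step i=3: Q has 3 at row 3, column 1; remove 7 from row 3 of P and reverse-bump: 7 enters row 2 and ejects 6; 6 enters row 1 and ejects 5. So w(3) = 5. P is now [[6], [7]].
Step i=2: Q has 2 at row 2, column 1; remove 7 from row 2 of P and reverse-bump: 7 enters row 1 and ejects 6. So w(2) = 6. P is now [[7]].
Step i=1: Q has 1 at row 1, column 1; remove that cell from P, ejecting 7. So w(1) = 7. P is now [].

So w = 7 6 5 2 3 1 4.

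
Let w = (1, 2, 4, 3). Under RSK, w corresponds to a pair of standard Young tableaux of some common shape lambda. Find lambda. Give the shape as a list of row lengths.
[3, 1]

Row-insert each entry into an empty tableau.

After inserting 1: P = [[1]].
After inserting 2: P = [[1, 2]].
After inserting 4: P = [[1, 2, 4]].
After inserting 3: P = [[1, 2, 3], [4]].

The final insertion tableau P = [[1, 2, 3], [4]] has shape [3, 1].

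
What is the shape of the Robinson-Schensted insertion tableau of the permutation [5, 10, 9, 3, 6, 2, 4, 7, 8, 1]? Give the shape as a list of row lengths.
[4, 2, 2, 1, 1]

Row-insert each entry into an empty tableau.

After inserting 5: P = [[5]].
After inserting 10: P = [[5, 10]].
After inserting 9: P = [[5, 9], [10]].
After inserting 3: P = [[3, 9], [5], [10]].
After inserting 6: P = [[3, 6], [5, 9], [10]].
After inserting 2: P = [[2, 6], [3, 9], [5], [10]].
After inserting 4: P = [[2, 4], [3, 6], [5, 9], [10]].
After inserting 7: P = [[2, 4, 7], [3, 6], [5, 9], [10]].
After inserting 8: P = [[2, 4, 7, 8], [3, 6], [5, 9], [10]].
After inserting 1: P = [[1, 4, 7, 8], [2, 6], [3, 9], [5], [10]].

The final insertion tableau P = [[1, 4, 7, 8], [2, 6], [3, 9], [5], [10]] has shape [4, 2, 2, 1, 1].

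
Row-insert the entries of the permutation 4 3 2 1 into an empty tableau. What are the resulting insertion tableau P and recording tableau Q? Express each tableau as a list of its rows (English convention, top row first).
Insert each entry of the permutation into P by Schensted row insertion, recording in Q the position of each new cell.

After inserting 4: P = [[4]].
After inserting 3: P = [[3], [4]].
After inserting 2: P = [[2], [3], [4]].
After inserting 1: P = [[1], [2], [3], [4]].

So P = [[1], [2], [3], [4]], Q = [[1], [2], [3], [4]].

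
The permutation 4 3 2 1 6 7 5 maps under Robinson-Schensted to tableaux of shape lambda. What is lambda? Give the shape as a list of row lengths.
Row-insert each entry into an empty tableau.

After inserting 4: P = [[4]].
After inserting 3: P = [[3], [4]].
After inserting 2: P = [[2], [3], [4]].
After inserting 1: P = [[1], [2], [3], [4]].
After inserting 6: P = [[1, 6], [2], [3], [4]].
After inserting 7: P = [[1, 6, 7], [2], [3], [4]].
After inserting 5: P = [[1, 5, 7], [2, 6], [3], [4]].

The final insertion tableau P = [[1, 5, 7], [2, 6], [3], [4]] has shape [3, 2, 1, 1].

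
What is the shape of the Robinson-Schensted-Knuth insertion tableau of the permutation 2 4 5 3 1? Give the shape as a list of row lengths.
RSK row insertion gives P = [[1, 3, 5], [2], [4]], which has shape [3, 1, 1].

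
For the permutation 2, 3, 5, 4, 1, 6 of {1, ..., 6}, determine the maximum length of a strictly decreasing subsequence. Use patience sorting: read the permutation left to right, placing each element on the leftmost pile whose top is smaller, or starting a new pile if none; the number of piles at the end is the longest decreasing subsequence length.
2: new pile. tops = [2]
3: onto pile 1 (replacing 2). tops = [3]
5: onto pile 1 (replacing 3). tops = [5]
4: new pile. tops = [5, 4]
1: new pile. tops = [5, 4, 1]
6: onto pile 1 (replacing 5). tops = [6, 4, 1]

3 piles, so the longest decreasing subsequence has length 3.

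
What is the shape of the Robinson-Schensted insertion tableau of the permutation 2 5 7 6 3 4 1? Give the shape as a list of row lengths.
Row-insert each entry into an empty tableau.

After inserting 2: P = [[2]].
After inserting 5: P = [[2, 5]].
After inserting 7: P = [[2, 5, 7]].
After inserting 6: P = [[2, 5, 6], [7]].
After inserting 3: P = [[2, 3, 6], [5], [7]].
After inserting 4: P = [[2, 3, 4], [5, 6], [7]].
After inserting 1: P = [[1, 3, 4], [2, 6], [5], [7]].

The final insertion tableau P = [[1, 3, 4], [2, 6], [5], [7]] has shape [3, 2, 1, 1].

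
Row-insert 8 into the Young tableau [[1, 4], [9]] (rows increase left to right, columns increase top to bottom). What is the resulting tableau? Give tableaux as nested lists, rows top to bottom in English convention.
[[1, 4, 8], [9]]

8 is larger than every entry of row 1, so it is appended to row 1. The new tableau is [[1, 4, 8], [9]].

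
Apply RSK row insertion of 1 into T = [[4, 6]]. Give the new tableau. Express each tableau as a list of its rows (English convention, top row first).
In row 1, 1 replaces 4 (the leftmost entry greater than 1); 4 is bumped to row 2. 4 starts a new row 2. The new tableau is [[1, 6], [4]].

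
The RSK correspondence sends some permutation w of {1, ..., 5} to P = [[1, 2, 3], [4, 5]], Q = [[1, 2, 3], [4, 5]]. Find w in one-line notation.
1 4 5 2 3

Reverse the RSK construction: for i from n down to 1, find the cell of Q containing i, remove the entry at that cell from P, and reverse-bump it up through P; the value ejected from row 1 is w(i).

Step i=5: Q has 5 at row 2, column 2; remove 5 from row 2 of P and reverse-bump: 5 enters row 1 and ejects 3. So w(5) = 3. P is now [[1, 2, 5], [4]].
Step i=4: Q has 4 at row 2, column 1; remove 4 from row 2 of P and reverse-bump: 4 enters row 1 and ejects 2. So w(4) = 2. P is now [[1, 4, 5]].
Step i=3: Q has 3 at row 1, column 3; remove that cell from P, ejecting 5. So w(3) = 5. P is now [[1, 4]].
Step i=2: Q has 2 at row 1, column 2; remove that cell from P, ejecting 4. So w(2) = 4. P is now [[1]].
Step i=1: Q has 1 at row 1, column 1; remove that cell from P, ejecting 1. So w(1) = 1. P is now [].

So w = 1 4 5 2 3.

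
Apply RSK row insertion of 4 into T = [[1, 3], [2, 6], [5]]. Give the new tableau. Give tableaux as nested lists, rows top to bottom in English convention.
4 is larger than every entry of row 1, so it is appended to row 1. The new tableau is [[1, 3, 4], [2, 6], [5]].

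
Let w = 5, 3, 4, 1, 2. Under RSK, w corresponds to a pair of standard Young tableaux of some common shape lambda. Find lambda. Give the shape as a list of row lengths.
Row-insert each entry into an empty tableau.

After inserting 5: P = [[5]].
After inserting 3: P = [[3], [5]].
After inserting 4: P = [[3, 4], [5]].
After inserting 1: P = [[1, 4], [3], [5]].
After inserting 2: P = [[1, 2], [3, 4], [5]].

The final insertion tableau P = [[1, 2], [3, 4], [5]] has shape [2, 2, 1].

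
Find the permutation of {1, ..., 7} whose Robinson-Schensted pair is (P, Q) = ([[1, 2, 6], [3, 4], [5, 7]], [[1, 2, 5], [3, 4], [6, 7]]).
5 7 3 4 6 1 2

Reverse the RSK construction: for i from n down to 1, find the cell of Q containing i, remove the entry at that cell from P, and reverse-bump it up through P; the value ejected from row 1 is w(i).

Step i=7: Q has 7 at row 3, column 2; remove 7 from row 3 of P and reverse-bump: 7 enters row 2 and ejects 4; 4 enters row 1 and ejects 2. So w(7) = 2. P is now [[1, 4, 6], [3, 7], [5]].
Step i=6: Q has 6 at row 3, column 1; remove 5 from row 3 of P and reverse-bump: 5 enters row 2 and ejects 3; 3 enters row 1 and ejects 1. So w(6) = 1. P is now [[3, 4, 6], [5, 7]].
Step i=5: Q has 5 at row 1, column 3; remove that cell from P, ejecting 6. So w(5) = 6. P is now [[3, 4], [5, 7]].
Step i=4: Q has 4 at row 2, column 2; remove 7 from row 2 of P and reverse-bump: 7 enters row 1 and ejects 4. So w(4) = 4. P is now [[3, 7], [5]].
Step i=3: Q has 3 at row 2, column 1; remove 5 from row 2 of P and reverse-bump: 5 enters row 1 and ejects 3. So w(3) = 3. P is now [[5, 7]].
Step i=2: Q has 2 at row 1, column 2; remove that cell from P, ejecting 7. So w(2) = 7. P is now [[5]].
Step i=1: Q has 1 at row 1, column 1; remove that cell from P, ejecting 5. So w(1) = 5. P is now [].

So w = 5 7 3 4 6 1 2.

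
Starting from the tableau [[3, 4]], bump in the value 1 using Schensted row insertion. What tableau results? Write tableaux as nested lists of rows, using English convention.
[[1, 4], [3]]

In row 1, 1 replaces 3 (the leftmost entry greater than 1); 3 is bumped to row 2. 3 starts a new row 2. The new tableau is [[1, 4], [3]].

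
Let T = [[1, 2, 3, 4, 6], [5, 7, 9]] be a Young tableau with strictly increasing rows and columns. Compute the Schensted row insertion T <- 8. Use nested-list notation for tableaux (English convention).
[[1, 2, 3, 4, 6, 8], [5, 7, 9]]

8 is larger than every entry of row 1, so it is appended to row 1. The new tableau is [[1, 2, 3, 4, 6, 8], [5, 7, 9]].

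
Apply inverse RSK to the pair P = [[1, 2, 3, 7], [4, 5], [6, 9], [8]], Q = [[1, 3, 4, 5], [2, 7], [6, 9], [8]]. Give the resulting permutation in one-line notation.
8 1 4 6 9 5 7 2 3

Reverse the RSK construction: for i from n down to 1, find the cell of Q containing i, remove the entry at that cell from P, and reverse-bump it up through P; the value ejected from row 1 is w(i).

Step i=9: Q has 9 at row 3, column 2; remove 9 from row 3 of P and reverse-bump: 9 enters row 2 and ejects 5; 5 enters row 1 and ejects 3. So w(9) = 3. P is now [[1, 2, 5, 7], [4, 9], [6], [8]].
Step i=8: Q has 8 at row 4, column 1; remove 8 from row 4 of P and reverse-bump: 8 enters row 3 and ejects 6; 6 enters row 2 and ejects 4; 4 enters row 1 and ejects 2. So w(8) = 2. P is now [[1, 4, 5, 7], [6, 9], [8]].
Step i=7: Q has 7 at row 2, column 2; remove 9 from row 2 of P and reverse-bump: 9 enters row 1 and ejects 7. So w(7) = 7. P is now [[1, 4, 5, 9], [6], [8]].
Step i=6: Q has 6 at row 3, column 1; remove 8 from row 3 of P and reverse-bump: 8 enters row 2 and ejects 6; 6 enters row 1 and ejects 5. So w(6) = 5. P is now [[1, 4, 6, 9], [8]].
Step i=5: Q has 5 at row 1, column 4; remove that cell from P, ejecting 9. So w(5) = 9. P is now [[1, 4, 6], [8]].
Step i=4: Q has 4 at row 1, column 3; remove that cell from P, ejecting 6. So w(4) = 6. P is now [[1, 4], [8]].
Step i=3: Q has 3 at row 1, column 2; remove that cell from P, ejecting 4. So w(3) = 4. P is now [[1], [8]].
Step i=2: Q has 2 at row 2, column 1; remove 8 from row 2 of P and reverse-bump: 8 enters row 1 and ejects 1. So w(2) = 1. P is now [[8]].
Step i=1: Q has 1 at row 1, column 1; remove that cell from P, ejecting 8. So w(1) = 8. P is now [].

So w = 8 1 4 6 9 5 7 2 3.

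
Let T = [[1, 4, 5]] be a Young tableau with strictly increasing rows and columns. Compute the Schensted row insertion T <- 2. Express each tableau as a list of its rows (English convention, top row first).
[[1, 2, 5], [4]]

In row 1, 2 replaces 4 (the leftmost entry greater than 2); 4 is bumped to row 2. 4 starts a new row 2. The new tableau is [[1, 2, 5], [4]].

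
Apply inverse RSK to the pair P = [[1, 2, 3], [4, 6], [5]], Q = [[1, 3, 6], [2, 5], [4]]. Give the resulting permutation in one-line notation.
5 4 6 1 2 3

Reverse the RSK construction: for i from n down to 1, find the cell of Q containing i, remove the entry at that cell from P, and reverse-bump it up through P; the value ejected from row 1 is w(i).

Step i=6: Q has 6 at row 1, column 3; remove that cell from P, ejecting 3. So w(6) = 3. P is now [[1, 2], [4, 6], [5]].
Step i=5: Q has 5 at row 2, column 2; remove 6 from row 2 of P and reverse-bump: 6 enters row 1 and ejects 2. So w(5) = 2. P is now [[1, 6], [4], [5]].
Step i=4: Q has 4 at row 3, column 1; remove 5 from row 3 of P and reverse-bump: 5 enters row 2 and ejects 4; 4 enters row 1 and ejects 1. So w(4) = 1. P is now [[4, 6], [5]].
Step i=3: Q has 3 at row 1, column 2; remove that cell from P, ejecting 6. So w(3) = 6. P is now [[4], [5]].
Step i=2: Q has 2 at row 2, column 1; remove 5 from row 2 of P and reverse-bump: 5 enters row 1 and ejects 4. So w(2) = 4. P is now [[5]].
Step i=1: Q has 1 at row 1, column 1; remove that cell from P, ejecting 5. So w(1) = 5. P is now [].

So w = 5 4 6 1 2 3.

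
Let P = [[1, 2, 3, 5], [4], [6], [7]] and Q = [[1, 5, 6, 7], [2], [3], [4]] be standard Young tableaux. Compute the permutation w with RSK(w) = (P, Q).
7 6 4 1 2 3 5

Reverse the RSK construction: for i from n down to 1, find the cell of Q containing i, remove the entry at that cell from P, and reverse-bump it up through P; the value ejected from row 1 is w(i).

Step i=7: Q has 7 at row 1, column 4; remove that cell from P, ejecting 5. So w(7) = 5. P is now [[1, 2, 3], [4], [6], [7]].
Step i=6: Q has 6 at row 1, column 3; remove that cell from P, ejecting 3. So w(6) = 3. P is now [[1, 2], [4], [6], [7]].
Step i=5: Q has 5 at row 1, column 2; remove that cell from P, ejecting 2. So w(5) = 2. P is now [[1], [4], [6], [7]].
Step i=4: Q has 4 at row 4, column 1; remove 7 from row 4 of P and reverse-bump: 7 enters row 3 and ejects 6; 6 enters row 2 and ejects 4; 4 enters row 1 and ejects 1. So w(4) = 1. P is now [[4], [6], [7]].
Step i=3: Q has 3 at row 3, column 1; remove 7 from row 3 of P and reverse-bump: 7 enters row 2 and ejects 6; 6 enters row 1 and ejects 4. So w(3) = 4. P is now [[6], [7]].
Step i=2: Q has 2 at row 2, column 1; remove 7 from row 2 of P and reverse-bump: 7 enters row 1 and ejects 6. So w(2) = 6. P is now [[7]].
Step i=1: Q has 1 at row 1, column 1; remove that cell from P, ejecting 7. So w(1) = 7. P is now [].

So w = 7 6 4 1 2 3 5.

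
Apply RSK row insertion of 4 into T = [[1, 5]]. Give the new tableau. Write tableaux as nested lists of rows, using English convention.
In row 1, 4 replaces 5 (the leftmost entry greater than 4); 5 is bumped to row 2. 5 starts a new row 2. The new tableau is [[1, 4], [5]].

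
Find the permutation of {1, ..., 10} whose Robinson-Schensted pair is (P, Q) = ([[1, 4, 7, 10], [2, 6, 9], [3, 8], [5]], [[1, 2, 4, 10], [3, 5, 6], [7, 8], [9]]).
Reverse the RSK construction: for i from n down to 1, find the cell of Q containing i, remove the entry at that cell from P, and reverse-bump it up through P; the value ejected from row 1 is w(i).

Step i=10: Q has 10 at row 1, column 4; remove that cell from P, ejecting 10. So w(10) = 10. P is now [[1, 4, 7], [2, 6, 9], [3, 8], [5]].
Step i=9: Q has 9 at row 4, column 1; remove 5 from row 4 of P and reverse-bump: 5 enters row 3 and ejects 3; 3 enters row 2 and ejects 2; 2 enters row 1 and ejects 1. So w(9) = 1. P is now [[2, 4, 7], [3, 6, 9], [5, 8]].
Step i=8: Q has 8 at row 3, column 2; remove 8 from row 3 of P and reverse-bump: 8 enters row 2 and ejects 6; 6 enters row 1 and ejects 4. So w(8) = 4. P is now [[2, 6, 7], [3, 8, 9], [5]].
Step i=7: Q has 7 at row 3, column 1; remove 5 from row 3 of P and reverse-bump: 5 enters row 2 and ejects 3; 3 enters row 1 and ejects 2. So w(7) = 2. P is now [[3, 6, 7], [5, 8, 9]].
Step i=6: Q has 6 at row 2, column 3; remove 9 from row 2 of P and reverse-bump: 9 enters row 1 and ejects 7. So w(6) = 7. P is now [[3, 6, 9], [5, 8]].
Step i=5: Q has 5 at row 2, column 2; remove 8 from row 2 of P and reverse-bump: 8 enters row 1 and ejects 6. So w(5) = 6. P is now [[3, 8, 9], [5]].
Step i=4: Q has 4 at row 1, column 3; remove that cell from P, ejecting 9. So w(4) = 9. P is now [[3, 8], [5]].
Step i=3: Q has 3 at row 2, column 1; remove 5 from row 2 of P and reverse-bump: 5 enters row 1 and ejects 3. So w(3) = 3. P is now [[5, 8]].
Step i=2: Q has 2 at row 1, column 2; remove that cell from P, ejecting 8. So w(2) = 8. P is now [[5]].
Step i=1: Q has 1 at row 1, column 1; remove that cell from P, ejecting 5. So w(1) = 5. P is now [].

So w = 5 8 3 9 6 7 2 4 1 10.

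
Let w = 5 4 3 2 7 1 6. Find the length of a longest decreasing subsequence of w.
5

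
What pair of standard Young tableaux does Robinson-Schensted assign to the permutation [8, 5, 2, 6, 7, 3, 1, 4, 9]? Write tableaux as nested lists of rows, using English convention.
Insert each entry of the permutation into P by Schensted row insertion, recording in Q the position of each new cell.

After inserting 8: P = [[8]].
After inserting 5: P = [[5], [8]].
After inserting 2: P = [[2], [5], [8]].
After inserting 6: P = [[2, 6], [5], [8]].
After inserting 7: P = [[2, 6, 7], [5], [8]].
After inserting 3: P = [[2, 3, 7], [5, 6], [8]].
After inserting 1: P = [[1, 3, 7], [2, 6], [5], [8]].
After inserting 4: P = [[1, 3, 4], [2, 6, 7], [5], [8]].
After inserting 9: P = [[1, 3, 4, 9], [2, 6, 7], [5], [8]].

So P = [[1, 3, 4, 9], [2, 6, 7], [5], [8]], Q = [[1, 4, 5, 9], [2, 6, 8], [3], [7]].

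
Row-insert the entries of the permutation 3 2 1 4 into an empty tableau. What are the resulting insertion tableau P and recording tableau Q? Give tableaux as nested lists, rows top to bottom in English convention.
Insert each entry of the permutation into P by Schensted row insertion, recording in Q the position of each new cell.

Insert 3: appended to row 1. P = [[3]].
Insert 2: 2 bumps 3 from row 1; 3 starts row 2. P = [[2], [3]].
Insert 1: 1 bumps 2 from row 1; 2 bumps 3 from row 2; 3 starts row 3. P = [[1], [2], [3]].
Insert 4: appended to row 1. P = [[1, 4], [2], [3]].

So P = [[1, 4], [2], [3]], Q = [[1, 4], [2], [3]].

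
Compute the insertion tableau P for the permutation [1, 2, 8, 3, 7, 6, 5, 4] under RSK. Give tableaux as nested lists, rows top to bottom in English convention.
P = [[1, 2, 3, 4], [5], [6], [7], [8]]

Insert 1: appended to row 1. P = [[1]].
Insert 2: appended to row 1. P = [[1, 2]].
Insert 8: appended to row 1. P = [[1, 2, 8]].
Insert 3: 3 bumps 8 from row 1; 8 starts row 2. P = [[1, 2, 3], [8]].
Insert 7: appended to row 1. P = [[1, 2, 3, 7], [8]].
Insert 6: 6 bumps 7 from row 1; 7 bumps 8 from row 2; 8 starts row 3. P = [[1, 2, 3, 6], [7], [8]].
Insert 5: 5 bumps 6 from row 1; 6 bumps 7 from row 2; 7 bumps 8 from row 3; 8 starts row 4. P = [[1, 2, 3, 5], [6], [7], [8]].
Insert 4: 4 bumps 5 from row 1; 5 bumps 6 from row 2; 6 bumps 7 from row 3; 7 bumps 8 from row 4; 8 starts row 5. P = [[1, 2, 3, 4], [5], [6], [7], [8]].

So P = [[1, 2, 3, 4], [5], [6], [7], [8]].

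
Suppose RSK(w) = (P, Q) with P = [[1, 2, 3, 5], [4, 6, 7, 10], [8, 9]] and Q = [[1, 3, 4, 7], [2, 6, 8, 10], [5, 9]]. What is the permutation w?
Reverse the RSK construction: for i from n down to 1, find the cell of Q containing i, remove the entry at that cell from P, and reverse-bump it up through P; the value ejected from row 1 is w(i).

Step i=10: Q has 10 at row 2, column 4; remove 10 from row 2 of P and reverse-bump: 10 enters row 1 and ejects 5. So w(10) = 5. P is now [[1, 2, 3, 10], [4, 6, 7], [8, 9]].
Step i=9: Q has 9 at row 3, column 2; remove 9 from row 3 of P and reverse-bump: 9 enters row 2 and ejects 7; 7 enters row 1 and ejects 3. So w(9) = 3. P is now [[1, 2, 7, 10], [4, 6, 9], [8]].
Step i=8: Q has 8 at row 2, column 3; remove 9 from row 2 of P and reverse-bump: 9 enters row 1 and ejects 7. So w(8) = 7. P is now [[1, 2, 9, 10], [4, 6], [8]].
Step i=7: Q has 7 at row 1, column 4; remove that cell from P, ejecting 10. So w(7) = 10. P is now [[1, 2, 9], [4, 6], [8]].
Step i=6: Q has 6 at row 2, column 2; remove 6 from row 2 of P and reverse-bump: 6 enters row 1 and ejects 2. So w(6) = 2. P is now [[1, 6, 9], [4], [8]].
Step i=5: Q has 5 at row 3, column 1; remove 8 from row 3 of P and reverse-bump: 8 enters row 2 and ejects 4; 4 enters row 1 and ejects 1. So w(5) = 1. P is now [[4, 6, 9], [8]].
Step i=4: Q has 4 at row 1, column 3; remove that cell from P, ejecting 9. So w(4) = 9. P is now [[4, 6], [8]].
Step i=3: Q has 3 at row 1, column 2; remove that cell from P, ejecting 6. So w(3) = 6. P is now [[4], [8]].
Step i=2: Q has 2 at row 2, column 1; remove 8 from row 2 of P and reverse-bump: 8 enters row 1 and ejects 4. So w(2) = 4. P is now [[8]].
Step i=1: Q has 1 at row 1, column 1; remove that cell from P, ejecting 8. So w(1) = 8. P is now [].

So w = 8 4 6 9 1 2 10 7 3 5.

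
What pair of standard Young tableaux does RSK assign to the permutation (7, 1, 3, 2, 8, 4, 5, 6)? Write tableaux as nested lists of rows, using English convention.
P = [[1, 2, 4, 5, 6], [3, 8], [7]], Q = [[1, 3, 5, 7, 8], [2, 6], [4]]

Insert each entry of the permutation into P by Schensted row insertion, recording in Q the position of each new cell.

After inserting 7: P = [[7]].
After inserting 1: P = [[1], [7]].
After inserting 3: P = [[1, 3], [7]].
After inserting 2: P = [[1, 2], [3], [7]].
After inserting 8: P = [[1, 2, 8], [3], [7]].
After inserting 4: P = [[1, 2, 4], [3, 8], [7]].
After inserting 5: P = [[1, 2, 4, 5], [3, 8], [7]].
After inserting 6: P = [[1, 2, 4, 5, 6], [3, 8], [7]].

So P = [[1, 2, 4, 5, 6], [3, 8], [7]], Q = [[1, 3, 5, 7, 8], [2, 6], [4]].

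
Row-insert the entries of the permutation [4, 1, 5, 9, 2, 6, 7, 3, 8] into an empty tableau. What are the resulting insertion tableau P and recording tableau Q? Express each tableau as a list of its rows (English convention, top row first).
P = [[1, 2, 3, 7, 8], [4, 5, 6], [9]], Q = [[1, 3, 4, 7, 9], [2, 5, 6], [8]]

Insert each entry of the permutation into P by Schensted row insertion, recording in Q the position of each new cell.

Insert 4: appended to row 1. P = [[4]].
Insert 1: 1 bumps 4 from row 1; 4 starts row 2. P = [[1], [4]].
Insert 5: appended to row 1. P = [[1, 5], [4]].
Insert 9: appended to row 1. P = [[1, 5, 9], [4]].
Insert 2: 2 bumps 5 from row 1; 5 appends to row 2. P = [[1, 2, 9], [4, 5]].
Insert 6: 6 bumps 9 from row 1; 9 appends to row 2. P = [[1, 2, 6], [4, 5, 9]].
Insert 7: appended to row 1. P = [[1, 2, 6, 7], [4, 5, 9]].
Insert 3: 3 bumps 6 from row 1; 6 bumps 9 from row 2; 9 starts row 3. P = [[1, 2, 3, 7], [4, 5, 6], [9]].
Insert 8: appended to row 1. P = [[1, 2, 3, 7, 8], [4, 5, 6], [9]].

So P = [[1, 2, 3, 7, 8], [4, 5, 6], [9]], Q = [[1, 3, 4, 7, 9], [2, 5, 6], [8]].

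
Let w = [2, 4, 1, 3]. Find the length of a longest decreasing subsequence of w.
2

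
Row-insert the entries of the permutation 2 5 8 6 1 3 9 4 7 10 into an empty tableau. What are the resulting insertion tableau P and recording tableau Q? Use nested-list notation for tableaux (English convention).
Insert each entry of the permutation into P by Schensted row insertion, recording in Q the position of each new cell.

Insert 2: appended to row 1. P = [[2]].
Insert 5: appended to row 1. P = [[2, 5]].
Insert 8: appended to row 1. P = [[2, 5, 8]].
Insert 6: 6 bumps 8 from row 1; 8 starts row 2. P = [[2, 5, 6], [8]].
Insert 1: 1 bumps 2 from row 1; 2 bumps 8 from row 2; 8 starts row 3. P = [[1, 5, 6], [2], [8]].
Insert 3: 3 bumps 5 from row 1; 5 appends to row 2. P = [[1, 3, 6], [2, 5], [8]].
Insert 9: appended to row 1. P = [[1, 3, 6, 9], [2, 5], [8]].
Insert 4: 4 bumps 6 from row 1; 6 appends to row 2. P = [[1, 3, 4, 9], [2, 5, 6], [8]].
Insert 7: 7 bumps 9 from row 1; 9 appends to row 2. P = [[1, 3, 4, 7], [2, 5, 6, 9], [8]].
Insert 10: appended to row 1. P = [[1, 3, 4, 7, 10], [2, 5, 6, 9], [8]].

So P = [[1, 3, 4, 7, 10], [2, 5, 6, 9], [8]], Q = [[1, 2, 3, 7, 10], [4, 6, 8, 9], [5]].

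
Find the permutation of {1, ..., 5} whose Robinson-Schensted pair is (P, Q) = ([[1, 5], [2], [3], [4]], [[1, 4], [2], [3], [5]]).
4 3 2 5 1

Reverse RSK: for i = n, n-1, ..., 1, locate i in Q, remove the corresponding corner cell from P, and reverse-bump its entry up through P; the value ejected from row 1 is w(i).

So w = 4 3 2 5 1.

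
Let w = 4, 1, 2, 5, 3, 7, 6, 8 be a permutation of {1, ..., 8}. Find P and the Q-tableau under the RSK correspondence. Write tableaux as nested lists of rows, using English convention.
Insert each entry of the permutation into P by Schensted row insertion, recording in Q the position of each new cell.

Insert 4: appended to row 1. P = [[4]].
Insert 1: 1 bumps 4 from row 1; 4 starts row 2. P = [[1], [4]].
Insert 2: appended to row 1. P = [[1, 2], [4]].
Insert 5: appended to row 1. P = [[1, 2, 5], [4]].
Insert 3: 3 bumps 5 from row 1; 5 appends to row 2. P = [[1, 2, 3], [4, 5]].
Insert 7: appended to row 1. P = [[1, 2, 3, 7], [4, 5]].
Insert 6: 6 bumps 7 from row 1; 7 appends to row 2. P = [[1, 2, 3, 6], [4, 5, 7]].
Insert 8: appended to row 1. P = [[1, 2, 3, 6, 8], [4, 5, 7]].

So P = [[1, 2, 3, 6, 8], [4, 5, 7]], Q = [[1, 3, 4, 6, 8], [2, 5, 7]].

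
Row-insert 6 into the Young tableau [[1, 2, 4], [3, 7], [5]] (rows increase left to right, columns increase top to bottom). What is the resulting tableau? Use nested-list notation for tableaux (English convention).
[[1, 2, 4, 6], [3, 7], [5]]

6 is larger than every entry of row 1, so it is appended to row 1. The new tableau is [[1, 2, 4, 6], [3, 7], [5]].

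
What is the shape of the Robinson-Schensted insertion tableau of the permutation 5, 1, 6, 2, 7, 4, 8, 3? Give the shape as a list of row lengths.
Row-insert each entry into an empty tableau.

After inserting 5: P = [[5]].
After inserting 1: P = [[1], [5]].
After inserting 6: P = [[1, 6], [5]].
After inserting 2: P = [[1, 2], [5, 6]].
After inserting 7: P = [[1, 2, 7], [5, 6]].
After inserting 4: P = [[1, 2, 4], [5, 6, 7]].
After inserting 8: P = [[1, 2, 4, 8], [5, 6, 7]].
After inserting 3: P = [[1, 2, 3, 8], [4, 6, 7], [5]].

The final insertion tableau P = [[1, 2, 3, 8], [4, 6, 7], [5]] has shape [4, 3, 1].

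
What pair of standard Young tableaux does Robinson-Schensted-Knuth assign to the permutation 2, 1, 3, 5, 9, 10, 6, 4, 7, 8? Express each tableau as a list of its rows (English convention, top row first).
Insert each entry of the permutation into P by Schensted row insertion, recording in Q the position of each new cell.

Insert 2: appended to row 1. P = [[2]].
Insert 1: 1 bumps 2 from row 1; 2 starts row 2. P = [[1], [2]].
Insert 3: appended to row 1. P = [[1, 3], [2]].
Insert 5: appended to row 1. P = [[1, 3, 5], [2]].
Insert 9: appended to row 1. P = [[1, 3, 5, 9], [2]].
Insert 10: appended to row 1. P = [[1, 3, 5, 9, 10], [2]].
Insert 6: 6 bumps 9 from row 1; 9 appends to row 2. P = [[1, 3, 5, 6, 10], [2, 9]].
Insert 4: 4 bumps 5 from row 1; 5 bumps 9 from row 2; 9 starts row 3. P = [[1, 3, 4, 6, 10], [2, 5], [9]].
Insert 7: 7 bumps 10 from row 1; 10 appends to row 2. P = [[1, 3, 4, 6, 7], [2, 5, 10], [9]].
Insert 8: appended to row 1. P = [[1, 3, 4, 6, 7, 8], [2, 5, 10], [9]].

So P = [[1, 3, 4, 6, 7, 8], [2, 5, 10], [9]], Q = [[1, 3, 4, 5, 6, 10], [2, 7, 9], [8]].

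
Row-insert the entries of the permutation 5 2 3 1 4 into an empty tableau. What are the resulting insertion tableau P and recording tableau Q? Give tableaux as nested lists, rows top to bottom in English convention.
Insert each entry of the permutation into P by Schensted row insertion, recording in Q the position of each new cell.

After inserting 5: P = [[5]].
After inserting 2: P = [[2], [5]].
After inserting 3: P = [[2, 3], [5]].
After inserting 1: P = [[1, 3], [2], [5]].
After inserting 4: P = [[1, 3, 4], [2], [5]].

So P = [[1, 3, 4], [2], [5]], Q = [[1, 3, 5], [2], [4]].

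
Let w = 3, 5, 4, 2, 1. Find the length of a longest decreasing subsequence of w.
4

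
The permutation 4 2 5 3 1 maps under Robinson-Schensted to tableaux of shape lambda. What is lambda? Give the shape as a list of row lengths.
[2, 2, 1]

Row-insert each entry into an empty tableau.

After inserting 4: P = [[4]].
After inserting 2: P = [[2], [4]].
After inserting 5: P = [[2, 5], [4]].
After inserting 3: P = [[2, 3], [4, 5]].
After inserting 1: P = [[1, 3], [2, 5], [4]].

The final insertion tableau P = [[1, 3], [2, 5], [4]] has shape [2, 2, 1].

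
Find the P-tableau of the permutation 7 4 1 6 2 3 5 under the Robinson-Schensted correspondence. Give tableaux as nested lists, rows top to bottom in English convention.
Insert 7: appended to row 1. P = [[7]].
Insert 4: 4 bumps 7 from row 1; 7 starts row 2. P = [[4], [7]].
Insert 1: 1 bumps 4 from row 1; 4 bumps 7 from row 2; 7 starts row 3. P = [[1], [4], [7]].
Insert 6: appended to row 1. P = [[1, 6], [4], [7]].
Insert 2: 2 bumps 6 from row 1; 6 appends to row 2. P = [[1, 2], [4, 6], [7]].
Insert 3: appended to row 1. P = [[1, 2, 3], [4, 6], [7]].
Insert 5: appended to row 1. P = [[1, 2, 3, 5], [4, 6], [7]].

So P = [[1, 2, 3, 5], [4, 6], [7]].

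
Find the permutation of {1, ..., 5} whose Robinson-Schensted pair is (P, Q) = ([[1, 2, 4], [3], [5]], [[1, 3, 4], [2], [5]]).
Reverse the RSK construction: for i from n down to 1, find the cell of Q containing i, remove the entry at that cell from P, and reverse-bump it up through P; the value ejected from row 1 is w(i).

Step i=5: Q has 5 at row 3, column 1; remove 5 from row 3 of P and reverse-bump: 5 enters row 2 and ejects 3; 3 enters row 1 and ejects 2. So w(5) = 2. P is now [[1, 3, 4], [5]].
Step i=4: Q has 4 at row 1, column 3; remove that cell from P, ejecting 4. So w(4) = 4. P is now [[1, 3], [5]].
Step i=3: Q has 3 at row 1, column 2; remove that cell from P, ejecting 3. So w(3) = 3. P is now [[1], [5]].
Step i=2: Q has 2 at row 2, column 1; remove 5 from row 2 of P and reverse-bump: 5 enters row 1 and ejects 1. So w(2) = 1. P is now [[5]].
Step i=1: Q has 1 at row 1, column 1; remove that cell from P, ejecting 5. So w(1) = 5. P is now [].

So w = 5 1 3 4 2.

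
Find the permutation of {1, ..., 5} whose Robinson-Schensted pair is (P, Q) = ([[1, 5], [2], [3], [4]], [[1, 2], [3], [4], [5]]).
Reverse the RSK construction: for i from n down to 1, find the cell of Q containing i, remove the entry at that cell from P, and reverse-bump it up through P; the value ejected from row 1 is w(i).

Step i=5: Q has 5 at row 4, column 1; remove 4 from row 4 of P and reverse-bump: 4 enters row 3 and ejects 3; 3 enters row 2 and ejects 2; 2 enters row 1 and ejects 1. So w(5) = 1. P is now [[2, 5], [3], [4]].
Step i=4: Q has 4 at row 3, column 1; remove 4 from row 3 of P and reverse-bump: 4 enters row 2 and ejects 3; 3 enters row 1 and ejects 2. So w(4) = 2. P is now [[3, 5], [4]].
Step i=3: Q has 3 at row 2, column 1; remove 4 from row 2 of P and reverse-bump: 4 enters row 1 and ejects 3. So w(3) = 3. P is now [[4, 5]].
Step i=2: Q has 2 at row 1, column 2; remove that cell from P, ejecting 5. So w(2) = 5. P is now [[4]].
Step i=1: Q has 1 at row 1, column 1; remove that cell from P, ejecting 4. So w(1) = 4. P is now [].

So w = 4 5 3 2 1.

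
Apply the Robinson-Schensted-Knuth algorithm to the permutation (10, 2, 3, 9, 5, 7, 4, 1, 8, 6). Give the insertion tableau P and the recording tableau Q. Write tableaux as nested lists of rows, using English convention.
Insert each entry of the permutation into P by Schensted row insertion, recording in Q the position of each new cell.

Insert 10: appended to row 1. P = [[10]], Q = [[1]].
Insert 2: 2 bumps 10 from row 1; 10 starts row 2. P = [[2], [10]], Q = [[1], [2]].
Insert 3: appended to row 1. P = [[2, 3], [10]], Q = [[1, 3], [2]].
Insert 9: appended to row 1. P = [[2, 3, 9], [10]], Q = [[1, 3, 4], [2]].
Insert 5: 5 bumps 9 from row 1; 9 bumps 10 from row 2; 10 starts row 3. P = [[2, 3, 5], [9], [10]], Q = [[1, 3, 4], [2], [5]].
Insert 7: appended to row 1. P = [[2, 3, 5, 7], [9], [10]], Q = [[1, 3, 4, 6], [2], [5]].
Insert 4: 4 bumps 5 from row 1; 5 bumps 9 from row 2; 9 bumps 10 from row 3; 10 starts row 4. P = [[2, 3, 4, 7], [5], [9], [10]], Q = [[1, 3, 4, 6], [2], [5], [7]].
Insert 1: 1 bumps 2 from row 1; 2 bumps 5 from row 2; 5 bumps 9 from row 3; 9 bumps 10 from row 4; 10 starts row 5. P = [[1, 3, 4, 7], [2], [5], [9], [10]], Q = [[1, 3, 4, 6], [2], [5], [7], [8]].
Insert 8: appended to row 1. P = [[1, 3, 4, 7, 8], [2], [5], [9], [10]], Q = [[1, 3, 4, 6, 9], [2], [5], [7], [8]].
Insert 6: 6 bumps 7 from row 1; 7 appends to row 2. P = [[1, 3, 4, 6, 8], [2, 7], [5], [9], [10]], Q = [[1, 3, 4, 6, 9], [2, 10], [5], [7], [8]].

So P = [[1, 3, 4, 6, 8], [2, 7], [5], [9], [10]], Q = [[1, 3, 4, 6, 9], [2, 10], [5], [7], [8]].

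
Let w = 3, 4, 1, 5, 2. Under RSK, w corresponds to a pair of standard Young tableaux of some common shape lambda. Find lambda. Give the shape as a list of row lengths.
Row-insert each entry into an empty tableau.

After inserting 3: P = [[3]].
After inserting 4: P = [[3, 4]].
After inserting 1: P = [[1, 4], [3]].
After inserting 5: P = [[1, 4, 5], [3]].
After inserting 2: P = [[1, 2, 5], [3, 4]].

The final insertion tableau P = [[1, 2, 5], [3, 4]] has shape [3, 2].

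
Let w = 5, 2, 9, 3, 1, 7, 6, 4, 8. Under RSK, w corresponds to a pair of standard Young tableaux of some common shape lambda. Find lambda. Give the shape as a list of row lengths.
Row-insert each entry into an empty tableau.

After inserting 5: P = [[5]].
After inserting 2: P = [[2], [5]].
After inserting 9: P = [[2, 9], [5]].
After inserting 3: P = [[2, 3], [5, 9]].
After inserting 1: P = [[1, 3], [2, 9], [5]].
After inserting 7: P = [[1, 3, 7], [2, 9], [5]].
After inserting 6: P = [[1, 3, 6], [2, 7], [5, 9]].
After inserting 4: P = [[1, 3, 4], [2, 6], [5, 7], [9]].
After inserting 8: P = [[1, 3, 4, 8], [2, 6], [5, 7], [9]].

The final insertion tableau P = [[1, 3, 4, 8], [2, 6], [5, 7], [9]] has shape [4, 2, 2, 1].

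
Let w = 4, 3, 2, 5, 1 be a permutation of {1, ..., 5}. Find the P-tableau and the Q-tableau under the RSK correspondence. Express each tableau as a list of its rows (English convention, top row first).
P = [[1, 5], [2], [3], [4]], Q = [[1, 4], [2], [3], [5]]

Insert each entry of the permutation into P by Schensted row insertion, recording in Q the position of each new cell.

Insert 4: appended to row 1. P = [[4]].
Insert 3: 3 bumps 4 from row 1; 4 starts row 2. P = [[3], [4]].
Insert 2: 2 bumps 3 from row 1; 3 bumps 4 from row 2; 4 starts row 3. P = [[2], [3], [4]].
Insert 5: appended to row 1. P = [[2, 5], [3], [4]].
Insert 1: 1 bumps 2 from row 1; 2 bumps 3 from row 2; 3 bumps 4 from row 3; 4 starts row 4. P = [[1, 5], [2], [3], [4]].

So P = [[1, 5], [2], [3], [4]], Q = [[1, 4], [2], [3], [5]].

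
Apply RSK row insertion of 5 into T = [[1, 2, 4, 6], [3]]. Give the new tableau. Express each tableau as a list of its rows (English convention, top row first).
[[1, 2, 4, 5], [3, 6]]

In row 1, 5 replaces 6 (the leftmost entry greater than 5); 6 is bumped to row 2. 6 is appended to row 2. The new tableau is [[1, 2, 4, 5], [3, 6]].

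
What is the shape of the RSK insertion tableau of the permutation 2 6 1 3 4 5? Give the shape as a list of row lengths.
[4, 2]

Row-insert each entry into an empty tableau.

After inserting 2: P = [[2]].
After inserting 6: P = [[2, 6]].
After inserting 1: P = [[1, 6], [2]].
After inserting 3: P = [[1, 3], [2, 6]].
After inserting 4: P = [[1, 3, 4], [2, 6]].
After inserting 5: P = [[1, 3, 4, 5], [2, 6]].

The final insertion tableau P = [[1, 3, 4, 5], [2, 6]] has shape [4, 2].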